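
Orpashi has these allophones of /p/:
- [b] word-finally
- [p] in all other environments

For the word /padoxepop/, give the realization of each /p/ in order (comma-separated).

[p], [p], [b]

Occurrence 1 (position 1): no conditioning environment matches → elsewhere allophone [p].
Occurrence 2 (position 7): no conditioning environment matches → elsewhere allophone [p].
Occurrence 3 (position 9): word-finally → [b].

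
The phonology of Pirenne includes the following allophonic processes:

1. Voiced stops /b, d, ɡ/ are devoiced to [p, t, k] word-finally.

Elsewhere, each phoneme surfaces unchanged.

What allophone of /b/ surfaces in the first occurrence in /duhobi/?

/b/ (between /o/ and /i/) fails the environment for rule 1, so it stays [b].

[b]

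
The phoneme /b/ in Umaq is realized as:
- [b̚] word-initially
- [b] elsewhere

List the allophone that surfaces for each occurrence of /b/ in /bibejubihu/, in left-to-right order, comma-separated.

[b̚], [b], [b]

Occurrence 1 (position 1): word-initially → [b̚].
Occurrence 2 (position 3): no conditioning environment matches → elsewhere allophone [b].
Occurrence 3 (position 7): no conditioning environment matches → elsewhere allophone [b].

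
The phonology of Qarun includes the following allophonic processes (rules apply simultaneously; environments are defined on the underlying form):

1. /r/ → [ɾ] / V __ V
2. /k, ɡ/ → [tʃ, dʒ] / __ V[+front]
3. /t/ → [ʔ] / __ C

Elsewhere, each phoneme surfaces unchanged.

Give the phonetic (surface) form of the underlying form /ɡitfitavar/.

[dʒiʔfitavar]

Rule 2 applies to /ɡ/ (word-initial: before a front vowel) → [dʒ].
/i/ (between /ɡ/ and /t/): no rule targets it → [i].
/t/ (between /i/ and /f/): immediately before a consonant, so rule 3 applies → [ʔ].
/f/ stays [f].
/i/ stays [i].
/t/ (between /i/ and /a/) is in the target of rule 3 but the environment (immediately before a consonant) is not met → [t].
/a/ — not in any rule's target class → [a].
/v/ stays [v].
/a/ stays [a].
/r/ (word-final) is in the target of rule 1 but the environment (between two vowels) is not met → [r].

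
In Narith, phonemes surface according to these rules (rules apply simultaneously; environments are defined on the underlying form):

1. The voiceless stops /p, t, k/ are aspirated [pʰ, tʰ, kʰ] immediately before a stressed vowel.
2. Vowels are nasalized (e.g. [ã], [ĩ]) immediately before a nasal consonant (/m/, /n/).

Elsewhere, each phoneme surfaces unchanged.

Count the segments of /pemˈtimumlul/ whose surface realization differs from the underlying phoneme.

Segments that undergo a rule: /e/ → [ẽ] (rule 2); /t/ → [tʰ] (rule 1); /i/ → [ĩ] (rule 2); /u/ → [ũ] (rule 2).
All other segments surface unchanged.

4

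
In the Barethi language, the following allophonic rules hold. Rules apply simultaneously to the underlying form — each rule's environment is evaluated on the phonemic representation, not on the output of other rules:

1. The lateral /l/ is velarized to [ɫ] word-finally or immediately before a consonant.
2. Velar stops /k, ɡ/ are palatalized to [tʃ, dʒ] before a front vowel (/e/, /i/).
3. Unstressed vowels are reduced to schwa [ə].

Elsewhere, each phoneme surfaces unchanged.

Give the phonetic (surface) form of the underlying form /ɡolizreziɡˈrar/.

/ɡ/ (word-initial): rule 2 targets it, but not before a front vowel → unchanged [ɡ].
/o/ (between /ɡ/ and /l/): in an unstressed syllable, so rule 3 applies → [ə].
/l/ (between /o/ and /i/): rule 1 targets it, but not word-finally or immediately before a consonant → unchanged [l].
/i/ (between /l/ and /z/) occurs in an unstressed syllable → [ə] by rule 3.
/z/ — not in any rule's target class → [z].
/r/ (between /z/ and /e/): no rule targets it → [r].
/e/ — between /r/ and /z/, in an unstressed syllable — surfaces as [ə] (rule 3).
/z/ — not in any rule's target class → [z].
/i/ — between /z/ and /ɡ/, in an unstressed syllable — surfaces as [ə] (rule 3).
/ɡ/ — between /i/ and /r/; rule 2 does not apply here → [ɡ].
/r/ stays [r].
/a/ (between /r/ and /r/) is in the target of rule 3 but the environment (in an unstressed syllable) is not met → [a].
/r/ (word-final): no rule targets it → [r].

[ɡələzrəzəɡˈrar]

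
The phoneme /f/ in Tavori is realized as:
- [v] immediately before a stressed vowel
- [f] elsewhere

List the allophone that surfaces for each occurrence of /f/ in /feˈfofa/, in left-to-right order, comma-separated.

Occurrence 1 (position 1): no conditioning environment matches → elsewhere allophone [f].
Occurrence 2 (position 3): immediately before a stressed vowel → [v].
Occurrence 3 (position 5): no conditioning environment matches → elsewhere allophone [f].

[f], [v], [f]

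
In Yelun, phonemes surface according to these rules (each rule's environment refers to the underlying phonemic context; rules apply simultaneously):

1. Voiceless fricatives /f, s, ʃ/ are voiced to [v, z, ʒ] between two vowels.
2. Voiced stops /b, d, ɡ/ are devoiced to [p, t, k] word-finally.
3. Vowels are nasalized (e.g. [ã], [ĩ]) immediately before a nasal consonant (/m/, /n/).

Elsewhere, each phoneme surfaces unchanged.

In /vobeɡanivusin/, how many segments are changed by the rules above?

Segments that undergo a rule: /a/ → [ã] (rule 3); /s/ → [z] (rule 1); /i/ → [ĩ] (rule 3).
All other segments surface unchanged.

3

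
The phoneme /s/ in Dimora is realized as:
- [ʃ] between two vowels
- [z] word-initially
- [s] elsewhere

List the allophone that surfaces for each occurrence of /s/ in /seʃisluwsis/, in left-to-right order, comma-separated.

[z], [s], [s], [s]

Occurrence 1 (position 1): word-initially → [z].
Occurrence 2 (position 5): no conditioning environment matches → elsewhere allophone [s].
Occurrence 3 (position 9): no conditioning environment matches → elsewhere allophone [s].
Occurrence 4 (position 11): no conditioning environment matches → elsewhere allophone [s].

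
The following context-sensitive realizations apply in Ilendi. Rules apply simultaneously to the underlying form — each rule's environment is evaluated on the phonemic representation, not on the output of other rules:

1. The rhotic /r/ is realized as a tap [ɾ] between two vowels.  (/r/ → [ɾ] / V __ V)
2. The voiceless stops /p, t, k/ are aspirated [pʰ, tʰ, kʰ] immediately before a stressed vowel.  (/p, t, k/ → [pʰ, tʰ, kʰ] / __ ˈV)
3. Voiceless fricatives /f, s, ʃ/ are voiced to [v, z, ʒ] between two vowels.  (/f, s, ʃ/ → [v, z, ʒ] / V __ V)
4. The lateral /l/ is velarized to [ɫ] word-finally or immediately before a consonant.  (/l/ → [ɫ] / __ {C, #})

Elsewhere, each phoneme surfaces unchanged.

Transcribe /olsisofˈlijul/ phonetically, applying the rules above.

/l/ meets the environment for rule 4 (word-finally or immediately before a consonant) → [ɫ].
/s/ — between /l/ and /i/; rule 3 does not apply here → [s].
/s/ — between /i/ and /o/, between two vowels — surfaces as [z] (rule 3).
/f/ — between /o/ and /l/; rule 3 does not apply here → [f].
/l/ (between /f/ and /i/) fails the environment for rule 4, so it stays [l].
/l/ (word-final) occurs word-finally or immediately before a consonant → [ɫ] by rule 4.

[oɫsizofˈlijuɫ]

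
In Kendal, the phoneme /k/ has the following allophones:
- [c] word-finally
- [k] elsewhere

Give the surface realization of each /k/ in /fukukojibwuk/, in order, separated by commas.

Occurrence 1 (position 3): no conditioning environment matches → elsewhere allophone [k].
Occurrence 2 (position 5): no conditioning environment matches → elsewhere allophone [k].
Occurrence 3 (position 12): word-finally → [c].

[k], [k], [c]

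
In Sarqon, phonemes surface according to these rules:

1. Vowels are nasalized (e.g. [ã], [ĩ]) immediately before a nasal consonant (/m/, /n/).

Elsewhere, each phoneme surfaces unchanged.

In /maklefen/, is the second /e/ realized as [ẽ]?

Yes

/e/ (between /f/ and /n/): before a nasal consonant, so rule 1 applies → [ẽ].
The actual realization is [ẽ], which matches [ẽ].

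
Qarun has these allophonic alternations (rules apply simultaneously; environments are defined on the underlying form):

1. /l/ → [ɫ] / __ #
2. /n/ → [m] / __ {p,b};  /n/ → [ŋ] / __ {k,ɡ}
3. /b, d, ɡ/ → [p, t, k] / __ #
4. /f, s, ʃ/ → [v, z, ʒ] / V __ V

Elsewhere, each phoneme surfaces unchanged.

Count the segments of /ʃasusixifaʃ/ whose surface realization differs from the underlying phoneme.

Segments that undergo a rule: /s/ → [z] (rule 4); /s/ → [z] (rule 4); /f/ → [v] (rule 4).
All other segments surface unchanged.

3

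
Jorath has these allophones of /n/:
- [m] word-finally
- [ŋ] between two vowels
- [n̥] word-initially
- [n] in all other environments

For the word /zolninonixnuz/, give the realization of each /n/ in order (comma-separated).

[n], [ŋ], [ŋ], [n]

Occurrence 1 (position 4): no conditioning environment matches → elsewhere allophone [n].
Occurrence 2 (position 6): between two vowels → [ŋ].
Occurrence 3 (position 8): between two vowels → [ŋ].
Occurrence 4 (position 11): no conditioning environment matches → elsewhere allophone [n].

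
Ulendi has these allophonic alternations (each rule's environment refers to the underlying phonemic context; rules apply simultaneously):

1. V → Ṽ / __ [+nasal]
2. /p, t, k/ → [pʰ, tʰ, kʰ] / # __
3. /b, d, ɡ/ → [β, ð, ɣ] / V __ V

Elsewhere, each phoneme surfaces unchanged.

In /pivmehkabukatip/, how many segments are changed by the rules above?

Segments that undergo a rule: /p/ → [pʰ] (rule 2); /b/ → [β] (rule 3).
All other segments surface unchanged.

2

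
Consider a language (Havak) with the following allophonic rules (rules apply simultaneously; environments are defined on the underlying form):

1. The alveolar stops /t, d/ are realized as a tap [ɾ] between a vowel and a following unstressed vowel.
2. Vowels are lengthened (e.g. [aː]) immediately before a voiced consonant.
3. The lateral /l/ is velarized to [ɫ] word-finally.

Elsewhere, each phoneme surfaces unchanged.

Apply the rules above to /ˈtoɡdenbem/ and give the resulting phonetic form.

[ˈtoːɡdeːnbeːm]

/t/ (word-initial) fails the environment for rule 1, so it stays [t].
/o/ meets the environment for rule 2 (before a voiced consonant) → [oː].
/d/ (between /ɡ/ and /e/): rule 1 targets it, but not between a vowel and a following unstressed vowel → unchanged [d].
/e/ — between /d/ and /n/, before a voiced consonant — surfaces as [eː] (rule 2).
Rule 2 applies to /e/ (between /b/ and /m/: before a voiced consonant) → [eː].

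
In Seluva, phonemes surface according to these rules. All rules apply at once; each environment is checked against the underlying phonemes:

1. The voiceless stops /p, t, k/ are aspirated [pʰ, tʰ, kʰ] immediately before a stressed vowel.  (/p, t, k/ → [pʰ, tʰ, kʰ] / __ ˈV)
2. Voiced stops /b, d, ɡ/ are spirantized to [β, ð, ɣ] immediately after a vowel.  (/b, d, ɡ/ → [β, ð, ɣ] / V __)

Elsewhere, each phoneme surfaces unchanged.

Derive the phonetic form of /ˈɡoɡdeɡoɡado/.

[ˈɡoɣdeɣoɣaðo]

/ɡ/ — word-initial; rule 2 does not apply here → [ɡ].
/ɡ/ — between /o/ and /d/, immediately after a vowel — surfaces as [ɣ] (rule 2).
/d/ (between /ɡ/ and /e/) fails the environment for rule 2, so it stays [d].
/ɡ/ — between /e/ and /o/, immediately after a vowel — surfaces as [ɣ] (rule 2).
Rule 2 applies to /ɡ/ (between /o/ and /a/: immediately after a vowel) → [ɣ].
/d/ — between /a/ and /o/, immediately after a vowel — surfaces as [ð] (rule 2).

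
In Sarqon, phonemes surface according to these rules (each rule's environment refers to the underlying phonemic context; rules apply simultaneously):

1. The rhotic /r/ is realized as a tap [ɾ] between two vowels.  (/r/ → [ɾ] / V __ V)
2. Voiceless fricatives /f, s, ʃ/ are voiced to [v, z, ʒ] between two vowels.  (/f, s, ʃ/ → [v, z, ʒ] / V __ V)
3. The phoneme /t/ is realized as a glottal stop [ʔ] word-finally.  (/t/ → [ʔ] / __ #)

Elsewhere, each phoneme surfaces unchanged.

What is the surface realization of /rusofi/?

/r/ (word-initial): rule 1 targets it, but not between two vowels → unchanged [r].
/u/ (between /r/ and /s/) is unaffected → [u].
/s/ (between /u/ and /o/) occurs between two vowels → [z] by rule 2.
/o/ (between /s/ and /f/) is unaffected → [o].
/f/ (between /o/ and /i/): between two vowels, so rule 2 applies → [v].
/i/ (word-final) is unaffected → [i].

[ruzovi]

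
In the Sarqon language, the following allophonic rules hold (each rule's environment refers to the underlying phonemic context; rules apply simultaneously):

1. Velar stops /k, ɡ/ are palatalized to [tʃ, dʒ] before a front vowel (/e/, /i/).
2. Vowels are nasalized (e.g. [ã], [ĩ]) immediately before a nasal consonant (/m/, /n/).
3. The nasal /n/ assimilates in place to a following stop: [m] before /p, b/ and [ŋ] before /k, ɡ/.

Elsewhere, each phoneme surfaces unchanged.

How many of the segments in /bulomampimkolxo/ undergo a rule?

3

Segments that undergo a rule: /o/ → [õ] (rule 2); /a/ → [ã] (rule 2); /i/ → [ĩ] (rule 2).
All other segments surface unchanged.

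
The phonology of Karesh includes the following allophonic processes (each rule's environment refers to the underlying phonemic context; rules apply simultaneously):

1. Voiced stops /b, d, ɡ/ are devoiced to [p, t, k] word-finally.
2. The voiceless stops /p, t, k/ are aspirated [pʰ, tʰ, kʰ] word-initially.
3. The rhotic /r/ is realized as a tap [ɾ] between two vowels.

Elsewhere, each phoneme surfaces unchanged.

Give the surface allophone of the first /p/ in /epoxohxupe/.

/p/ — between /e/ and /o/; rule 2 does not apply here → [p].

[p]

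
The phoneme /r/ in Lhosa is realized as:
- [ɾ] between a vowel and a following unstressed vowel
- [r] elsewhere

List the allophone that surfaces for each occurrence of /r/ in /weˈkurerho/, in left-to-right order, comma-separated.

[ɾ], [r]

Occurrence 1 (position 5): between a vowel and a following unstressed vowel → [ɾ].
Occurrence 2 (position 7): no conditioning environment matches → elsewhere allophone [r].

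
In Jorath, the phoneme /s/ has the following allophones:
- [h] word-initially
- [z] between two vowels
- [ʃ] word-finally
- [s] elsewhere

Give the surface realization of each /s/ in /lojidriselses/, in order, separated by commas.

[z], [s], [ʃ]

Occurrence 1 (position 8): between two vowels → [z].
Occurrence 2 (position 11): no conditioning environment matches → elsewhere allophone [s].
Occurrence 3 (position 13): word-finally → [ʃ].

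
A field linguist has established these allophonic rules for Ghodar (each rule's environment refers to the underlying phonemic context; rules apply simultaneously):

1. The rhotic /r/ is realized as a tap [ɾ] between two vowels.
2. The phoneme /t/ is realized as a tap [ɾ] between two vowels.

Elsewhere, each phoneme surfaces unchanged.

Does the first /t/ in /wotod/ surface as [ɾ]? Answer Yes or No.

Yes

Rule 2 applies to /t/ (between /o/ and /o/: between two vowels) → [ɾ].
The actual realization is [ɾ], which matches [ɾ].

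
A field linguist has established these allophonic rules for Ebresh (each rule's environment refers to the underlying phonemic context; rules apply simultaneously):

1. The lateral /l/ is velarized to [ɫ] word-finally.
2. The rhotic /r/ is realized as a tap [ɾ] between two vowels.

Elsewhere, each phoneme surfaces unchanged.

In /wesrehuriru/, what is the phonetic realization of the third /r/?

[ɾ]

/r/ (between /i/ and /u/): between two vowels, so rule 2 applies → [ɾ].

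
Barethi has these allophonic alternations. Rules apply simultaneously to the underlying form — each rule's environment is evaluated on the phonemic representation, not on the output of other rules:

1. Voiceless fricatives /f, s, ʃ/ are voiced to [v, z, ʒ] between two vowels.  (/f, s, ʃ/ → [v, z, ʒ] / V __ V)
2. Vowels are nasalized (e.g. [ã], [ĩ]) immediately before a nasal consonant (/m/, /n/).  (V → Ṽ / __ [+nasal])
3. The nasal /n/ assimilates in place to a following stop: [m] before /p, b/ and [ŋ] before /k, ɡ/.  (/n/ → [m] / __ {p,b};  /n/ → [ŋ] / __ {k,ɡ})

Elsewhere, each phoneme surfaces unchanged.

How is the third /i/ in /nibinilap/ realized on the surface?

[i]

/i/ — between /n/ and /l/; rule 2 does not apply here → [i].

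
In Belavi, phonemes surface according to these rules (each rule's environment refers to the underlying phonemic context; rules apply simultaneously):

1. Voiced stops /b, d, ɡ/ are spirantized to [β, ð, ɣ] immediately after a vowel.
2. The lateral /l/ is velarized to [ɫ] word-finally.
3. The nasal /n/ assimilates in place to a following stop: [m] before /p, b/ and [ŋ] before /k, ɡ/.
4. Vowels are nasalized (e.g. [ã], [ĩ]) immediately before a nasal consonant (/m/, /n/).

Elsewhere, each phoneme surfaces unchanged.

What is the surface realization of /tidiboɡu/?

/i/ — between /t/ and /d/; rule 4 does not apply here → [i].
/d/ — between /i/ and /i/, immediately after a vowel — surfaces as [ð] (rule 1).
/i/ (between /d/ and /b/): rule 4 targets it, but not before a nasal consonant → unchanged [i].
Rule 1 applies to /b/ (between /i/ and /o/: immediately after a vowel) → [β].
/o/ (between /b/ and /ɡ/): rule 4 targets it, but not before a nasal consonant → unchanged [o].
Rule 1 applies to /ɡ/ (between /o/ and /u/: immediately after a vowel) → [ɣ].
/u/ (word-final) is in the target of rule 4 but the environment (before a nasal consonant) is not met → [u].

[tiðiβoɣu]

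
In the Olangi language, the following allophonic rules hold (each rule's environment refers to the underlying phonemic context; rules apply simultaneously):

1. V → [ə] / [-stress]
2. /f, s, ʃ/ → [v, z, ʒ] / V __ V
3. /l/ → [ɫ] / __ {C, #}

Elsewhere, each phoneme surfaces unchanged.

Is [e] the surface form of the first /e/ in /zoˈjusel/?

/e/ (between /s/ and /l/) occurs in an unstressed syllable → [ə] by rule 1.
The actual realization is [ə], not [e].

No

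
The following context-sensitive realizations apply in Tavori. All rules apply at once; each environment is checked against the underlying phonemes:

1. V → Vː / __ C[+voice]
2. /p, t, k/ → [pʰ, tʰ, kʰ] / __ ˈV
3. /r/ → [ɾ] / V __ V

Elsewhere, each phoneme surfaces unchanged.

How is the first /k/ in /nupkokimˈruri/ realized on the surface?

/k/ (between /p/ and /o/) fails the environment for rule 2, so it stays [k].

[k]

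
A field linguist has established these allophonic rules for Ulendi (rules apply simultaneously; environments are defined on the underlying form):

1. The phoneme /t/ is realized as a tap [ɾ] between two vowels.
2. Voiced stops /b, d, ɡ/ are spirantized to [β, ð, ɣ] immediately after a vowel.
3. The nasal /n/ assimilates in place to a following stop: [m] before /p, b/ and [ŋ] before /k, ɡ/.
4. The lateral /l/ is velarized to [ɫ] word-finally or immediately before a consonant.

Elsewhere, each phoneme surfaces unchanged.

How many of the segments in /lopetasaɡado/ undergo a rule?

Segments that undergo a rule: /t/ → [ɾ] (rule 1); /ɡ/ → [ɣ] (rule 2); /d/ → [ð] (rule 2).
All other segments surface unchanged.

3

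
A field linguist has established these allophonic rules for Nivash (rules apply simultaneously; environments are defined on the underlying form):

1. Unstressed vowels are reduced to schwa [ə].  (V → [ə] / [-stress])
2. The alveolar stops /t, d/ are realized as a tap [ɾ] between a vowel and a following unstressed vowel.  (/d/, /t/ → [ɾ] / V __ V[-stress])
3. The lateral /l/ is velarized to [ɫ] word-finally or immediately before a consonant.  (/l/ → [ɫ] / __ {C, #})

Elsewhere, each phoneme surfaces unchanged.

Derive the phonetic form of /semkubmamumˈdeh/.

[səmkəbməməmˈdeh]

Rule 1 applies to /e/ (between /s/ and /m/: in an unstressed syllable) → [ə].
Rule 1 applies to /u/ (between /k/ and /b/: in an unstressed syllable) → [ə].
Rule 1 applies to /a/ (between /m/ and /m/: in an unstressed syllable) → [ə].
Rule 1 applies to /u/ (between /m/ and /m/: in an unstressed syllable) → [ə].
/d/ — between /m/ and /e/; rule 2 does not apply here → [d].
/e/ (between /d/ and /h/): rule 1 targets it, but not in an unstressed syllable → unchanged [e].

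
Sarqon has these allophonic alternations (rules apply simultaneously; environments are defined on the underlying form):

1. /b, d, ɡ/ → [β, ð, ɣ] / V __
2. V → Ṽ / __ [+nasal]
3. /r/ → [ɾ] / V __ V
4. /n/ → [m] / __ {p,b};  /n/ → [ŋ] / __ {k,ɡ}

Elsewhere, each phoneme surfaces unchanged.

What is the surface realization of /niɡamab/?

/n/ (word-initial) fails the environment for rule 4, so it stays [n].
/i/ — between /n/ and /ɡ/; rule 2 does not apply here → [i].
/ɡ/ (between /i/ and /a/): immediately after a vowel, so rule 1 applies → [ɣ].
Rule 2 applies to /a/ (between /ɡ/ and /m/: before a nasal consonant) → [ã].
/a/ — between /m/ and /b/; rule 2 does not apply here → [a].
/b/ (word-final) occurs immediately after a vowel → [β] by rule 1.

[niɣãmaβ]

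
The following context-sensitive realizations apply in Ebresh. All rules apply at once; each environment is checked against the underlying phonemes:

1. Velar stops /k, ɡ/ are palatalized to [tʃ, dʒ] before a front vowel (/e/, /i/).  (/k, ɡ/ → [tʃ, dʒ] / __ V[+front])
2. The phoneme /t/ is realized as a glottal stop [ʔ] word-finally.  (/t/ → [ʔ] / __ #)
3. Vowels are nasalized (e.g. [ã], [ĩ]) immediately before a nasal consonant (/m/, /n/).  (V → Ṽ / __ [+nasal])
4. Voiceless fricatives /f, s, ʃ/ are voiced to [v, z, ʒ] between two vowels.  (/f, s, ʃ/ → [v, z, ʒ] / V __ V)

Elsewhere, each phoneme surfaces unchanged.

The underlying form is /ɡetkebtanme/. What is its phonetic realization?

/ɡ/ (word-initial) occurs before a front vowel → [dʒ] by rule 1.
/e/ (between /ɡ/ and /t/): rule 3 targets it, but not before a nasal consonant → unchanged [e].
/t/ (between /e/ and /k/): rule 2 targets it, but not word-finally → unchanged [t].
/k/ (between /t/ and /e/): before a front vowel, so rule 1 applies → [tʃ].
/e/ (between /k/ and /b/) fails the environment for rule 3, so it stays [e].
/b/ — not in any rule's target class → [b].
/t/ (between /b/ and /a/) is in the target of rule 2 but the environment (word-finally) is not met → [t].
/a/ (between /t/ and /n/) occurs before a nasal consonant → [ã] by rule 3.
/n/ (between /a/ and /m/) is unaffected → [n].
/m/ stays [m].
/e/ — word-final; rule 3 does not apply here → [e].

[dʒettʃebtãnme]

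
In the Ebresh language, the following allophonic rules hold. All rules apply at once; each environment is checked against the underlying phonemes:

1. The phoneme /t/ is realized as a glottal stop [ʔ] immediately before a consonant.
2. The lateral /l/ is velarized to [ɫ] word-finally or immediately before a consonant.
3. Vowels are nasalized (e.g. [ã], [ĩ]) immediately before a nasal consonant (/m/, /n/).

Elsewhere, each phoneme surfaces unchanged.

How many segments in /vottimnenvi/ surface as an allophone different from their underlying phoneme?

Segments that undergo a rule: /t/ → [ʔ] (rule 1); /i/ → [ĩ] (rule 3); /e/ → [ẽ] (rule 3).
All other segments surface unchanged.

3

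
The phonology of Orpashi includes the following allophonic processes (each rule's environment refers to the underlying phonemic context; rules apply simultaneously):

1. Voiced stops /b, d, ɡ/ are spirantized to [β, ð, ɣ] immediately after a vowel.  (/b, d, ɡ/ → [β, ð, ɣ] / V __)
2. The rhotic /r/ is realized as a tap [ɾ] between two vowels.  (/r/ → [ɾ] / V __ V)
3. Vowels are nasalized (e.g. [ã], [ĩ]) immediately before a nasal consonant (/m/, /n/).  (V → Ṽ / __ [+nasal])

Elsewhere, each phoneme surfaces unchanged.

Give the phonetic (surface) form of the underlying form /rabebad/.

[raβeβað]

/r/ (word-initial): rule 2 targets it, but not between two vowels → unchanged [r].
/a/ (between /r/ and /b/): rule 3 targets it, but not before a nasal consonant → unchanged [a].
/b/ (between /a/ and /e/): immediately after a vowel, so rule 1 applies → [β].
/e/ (between /b/ and /b/) is in the target of rule 3 but the environment (before a nasal consonant) is not met → [e].
/b/ meets the environment for rule 1 (immediately after a vowel) → [β].
/a/ (between /b/ and /d/) is in the target of rule 3 but the environment (before a nasal consonant) is not met → [a].
/d/ meets the environment for rule 1 (immediately after a vowel) → [ð].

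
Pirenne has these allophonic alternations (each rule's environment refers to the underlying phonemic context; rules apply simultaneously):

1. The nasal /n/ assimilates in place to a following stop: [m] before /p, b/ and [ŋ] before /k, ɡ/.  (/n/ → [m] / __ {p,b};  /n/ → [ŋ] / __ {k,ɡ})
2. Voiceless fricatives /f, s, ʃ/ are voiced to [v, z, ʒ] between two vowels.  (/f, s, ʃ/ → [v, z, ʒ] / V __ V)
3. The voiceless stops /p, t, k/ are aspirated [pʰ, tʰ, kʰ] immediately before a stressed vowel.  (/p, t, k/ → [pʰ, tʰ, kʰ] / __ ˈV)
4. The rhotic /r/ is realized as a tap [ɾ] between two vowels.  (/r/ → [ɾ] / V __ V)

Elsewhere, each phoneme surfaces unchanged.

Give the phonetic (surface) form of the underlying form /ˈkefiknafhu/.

[ˈkʰeviknafhu]

/k/ (word-initial) occurs immediately before a stressed vowel → [kʰ] by rule 3.
/f/ (between /e/ and /i/): between two vowels, so rule 2 applies → [v].
/k/ (between /i/ and /n/) is in the target of rule 3 but the environment (immediately before a stressed vowel) is not met → [k].
/n/ (between /k/ and /a/): rule 1 targets it, but not before a labial or velar stop → unchanged [n].
/f/ — between /a/ and /h/; rule 2 does not apply here → [f].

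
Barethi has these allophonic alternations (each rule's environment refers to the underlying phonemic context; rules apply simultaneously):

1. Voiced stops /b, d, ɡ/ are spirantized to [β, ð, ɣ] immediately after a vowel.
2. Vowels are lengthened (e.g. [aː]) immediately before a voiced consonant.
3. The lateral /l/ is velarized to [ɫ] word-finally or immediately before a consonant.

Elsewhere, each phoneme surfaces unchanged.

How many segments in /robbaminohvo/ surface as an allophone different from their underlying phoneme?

4

Segments that undergo a rule: /o/ → [oː] (rule 2); /b/ → [β] (rule 1); /a/ → [aː] (rule 2); /i/ → [iː] (rule 2).
All other segments surface unchanged.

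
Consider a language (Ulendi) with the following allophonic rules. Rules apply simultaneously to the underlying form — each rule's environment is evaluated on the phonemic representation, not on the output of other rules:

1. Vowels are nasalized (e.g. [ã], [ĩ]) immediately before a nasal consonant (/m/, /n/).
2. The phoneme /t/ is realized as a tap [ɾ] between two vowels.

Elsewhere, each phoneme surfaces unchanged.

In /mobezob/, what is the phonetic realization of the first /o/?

/o/ (between /m/ and /b/) fails the environment for rule 1, so it stays [o].

[o]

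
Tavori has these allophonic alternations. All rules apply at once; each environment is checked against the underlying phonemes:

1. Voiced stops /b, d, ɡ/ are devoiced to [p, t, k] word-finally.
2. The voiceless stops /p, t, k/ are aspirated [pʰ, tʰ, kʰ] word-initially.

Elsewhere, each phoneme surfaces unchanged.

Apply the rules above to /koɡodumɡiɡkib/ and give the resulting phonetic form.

Rule 2 applies to /k/ (word-initial: word-initially) → [kʰ].
/o/ stays [o].
/ɡ/ (between /o/ and /o/) fails the environment for rule 1, so it stays [ɡ].
/o/ (between /ɡ/ and /d/): no rule targets it → [o].
/d/ (between /o/ and /u/): rule 1 targets it, but not word-finally → unchanged [d].
/u/ — not in any rule's target class → [u].
/m/ (between /u/ and /ɡ/) is unaffected → [m].
/ɡ/ (between /m/ and /i/): rule 1 targets it, but not word-finally → unchanged [ɡ].
/i/ (between /ɡ/ and /ɡ/): no rule targets it → [i].
/ɡ/ (between /i/ and /k/): rule 1 targets it, but not word-finally → unchanged [ɡ].
/k/ (between /ɡ/ and /i/) is in the target of rule 2 but the environment (word-initially) is not met → [k].
/i/ (between /k/ and /b/): no rule targets it → [i].
/b/ meets the environment for rule 1 (word-finally) → [p].

[kʰoɡodumɡiɡkip]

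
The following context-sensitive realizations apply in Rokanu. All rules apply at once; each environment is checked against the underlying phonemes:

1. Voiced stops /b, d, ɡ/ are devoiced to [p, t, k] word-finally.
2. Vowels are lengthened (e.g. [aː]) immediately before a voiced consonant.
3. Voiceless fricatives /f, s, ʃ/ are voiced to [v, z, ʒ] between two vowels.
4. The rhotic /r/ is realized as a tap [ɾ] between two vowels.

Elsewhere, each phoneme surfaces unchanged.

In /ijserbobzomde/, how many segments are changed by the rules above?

Segments that undergo a rule: /i/ → [iː] (rule 2); /e/ → [eː] (rule 2); /o/ → [oː] (rule 2); /o/ → [oː] (rule 2).
All other segments surface unchanged.

4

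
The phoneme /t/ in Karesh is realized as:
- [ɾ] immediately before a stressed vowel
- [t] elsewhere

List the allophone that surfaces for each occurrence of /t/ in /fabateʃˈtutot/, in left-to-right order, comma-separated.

[t], [ɾ], [t], [t]

Occurrence 1 (position 5): no conditioning environment matches → elsewhere allophone [t].
Occurrence 2 (position 8): immediately before a stressed vowel → [ɾ].
Occurrence 3 (position 10): no conditioning environment matches → elsewhere allophone [t].
Occurrence 4 (position 12): no conditioning environment matches → elsewhere allophone [t].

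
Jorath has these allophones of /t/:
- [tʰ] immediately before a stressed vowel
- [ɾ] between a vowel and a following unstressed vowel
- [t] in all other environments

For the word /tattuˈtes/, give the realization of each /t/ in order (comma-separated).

[t], [t], [t], [tʰ]

Occurrence 1 (position 1): no conditioning environment matches → elsewhere allophone [t].
Occurrence 2 (position 3): no conditioning environment matches → elsewhere allophone [t].
Occurrence 3 (position 4): no conditioning environment matches → elsewhere allophone [t].
Occurrence 4 (position 6): immediately before a stressed vowel → [tʰ].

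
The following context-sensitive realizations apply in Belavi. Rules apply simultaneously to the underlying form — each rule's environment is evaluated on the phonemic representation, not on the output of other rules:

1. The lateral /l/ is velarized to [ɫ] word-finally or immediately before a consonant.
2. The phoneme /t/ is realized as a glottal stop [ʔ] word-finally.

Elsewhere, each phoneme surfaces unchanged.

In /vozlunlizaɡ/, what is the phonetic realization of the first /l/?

[l]

/l/ — between /z/ and /u/; rule 1 does not apply here → [l].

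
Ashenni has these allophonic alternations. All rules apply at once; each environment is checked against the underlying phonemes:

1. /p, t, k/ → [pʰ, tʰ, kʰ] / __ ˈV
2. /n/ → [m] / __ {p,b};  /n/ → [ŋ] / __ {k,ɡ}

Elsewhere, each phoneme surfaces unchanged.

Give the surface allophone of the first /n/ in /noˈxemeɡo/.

[n]

/n/ (word-initial) fails the environment for rule 2, so it stays [n].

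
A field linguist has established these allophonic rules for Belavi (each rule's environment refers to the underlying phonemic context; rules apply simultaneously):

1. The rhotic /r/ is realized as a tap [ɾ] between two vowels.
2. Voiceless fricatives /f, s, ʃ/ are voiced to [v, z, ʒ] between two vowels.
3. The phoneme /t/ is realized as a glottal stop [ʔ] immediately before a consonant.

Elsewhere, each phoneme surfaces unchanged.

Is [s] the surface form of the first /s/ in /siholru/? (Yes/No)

Yes

/s/ (word-initial): rule 2 targets it, but not between two vowels → unchanged [s].
The actual realization is [s], which matches [s].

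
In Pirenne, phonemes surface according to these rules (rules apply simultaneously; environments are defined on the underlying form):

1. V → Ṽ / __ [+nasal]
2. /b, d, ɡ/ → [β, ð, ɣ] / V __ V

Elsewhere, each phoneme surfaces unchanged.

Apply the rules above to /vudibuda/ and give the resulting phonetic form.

[vuðiβuða]

/v/ — not in any rule's target class → [v].
/u/ — between /v/ and /d/; rule 1 does not apply here → [u].
Rule 2 applies to /d/ (between /u/ and /i/: between two vowels) → [ð].
/i/ (between /d/ and /b/) is in the target of rule 1 but the environment (before a nasal consonant) is not met → [i].
/b/ — between /i/ and /u/, between two vowels — surfaces as [β] (rule 2).
/u/ (between /b/ and /d/) is in the target of rule 1 but the environment (before a nasal consonant) is not met → [u].
Rule 2 applies to /d/ (between /u/ and /a/: between two vowels) → [ð].
/a/ (word-final): rule 1 targets it, but not before a nasal consonant → unchanged [a].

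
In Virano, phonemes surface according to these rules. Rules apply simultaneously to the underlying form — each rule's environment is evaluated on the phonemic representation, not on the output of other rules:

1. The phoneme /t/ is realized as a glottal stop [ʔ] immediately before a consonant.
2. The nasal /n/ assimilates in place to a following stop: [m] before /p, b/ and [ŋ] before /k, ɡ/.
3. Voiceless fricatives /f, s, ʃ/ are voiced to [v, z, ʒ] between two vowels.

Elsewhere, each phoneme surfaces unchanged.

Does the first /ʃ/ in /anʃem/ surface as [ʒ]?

No

/ʃ/ (between /n/ and /e/) is in the target of rule 3 but the environment (between two vowels) is not met → [ʃ].
The actual realization is [ʃ], not [ʒ].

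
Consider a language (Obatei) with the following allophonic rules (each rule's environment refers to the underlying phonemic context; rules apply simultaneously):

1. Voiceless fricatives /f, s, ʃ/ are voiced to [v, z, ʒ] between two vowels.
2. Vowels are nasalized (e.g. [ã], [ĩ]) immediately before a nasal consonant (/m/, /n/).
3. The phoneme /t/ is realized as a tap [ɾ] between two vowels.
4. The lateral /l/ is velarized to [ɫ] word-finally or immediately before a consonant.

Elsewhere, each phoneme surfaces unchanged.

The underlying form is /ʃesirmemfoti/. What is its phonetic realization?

/ʃ/ (word-initial) fails the environment for rule 1, so it stays [ʃ].
/e/ (between /ʃ/ and /s/) is in the target of rule 2 but the environment (before a nasal consonant) is not met → [e].
/s/ (between /e/ and /i/): between two vowels, so rule 1 applies → [z].
/i/ — between /s/ and /r/; rule 2 does not apply here → [i].
/r/ — not in any rule's target class → [r].
/m/ (between /r/ and /e/) is unaffected → [m].
/e/ meets the environment for rule 2 (before a nasal consonant) → [ẽ].
/m/ stays [m].
/f/ (between /m/ and /o/) is in the target of rule 1 but the environment (between two vowels) is not met → [f].
/o/ (between /f/ and /t/) is in the target of rule 2 but the environment (before a nasal consonant) is not met → [o].
/t/ meets the environment for rule 3 (between two vowels) → [ɾ].
/i/ (word-final) fails the environment for rule 2, so it stays [i].

[ʃezirmẽmfoɾi]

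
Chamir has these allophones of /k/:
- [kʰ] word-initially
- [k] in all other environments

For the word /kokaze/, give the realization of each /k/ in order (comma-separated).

[kʰ], [k]

Occurrence 1 (position 1): word-initially → [kʰ].
Occurrence 2 (position 3): no conditioning environment matches → elsewhere allophone [k].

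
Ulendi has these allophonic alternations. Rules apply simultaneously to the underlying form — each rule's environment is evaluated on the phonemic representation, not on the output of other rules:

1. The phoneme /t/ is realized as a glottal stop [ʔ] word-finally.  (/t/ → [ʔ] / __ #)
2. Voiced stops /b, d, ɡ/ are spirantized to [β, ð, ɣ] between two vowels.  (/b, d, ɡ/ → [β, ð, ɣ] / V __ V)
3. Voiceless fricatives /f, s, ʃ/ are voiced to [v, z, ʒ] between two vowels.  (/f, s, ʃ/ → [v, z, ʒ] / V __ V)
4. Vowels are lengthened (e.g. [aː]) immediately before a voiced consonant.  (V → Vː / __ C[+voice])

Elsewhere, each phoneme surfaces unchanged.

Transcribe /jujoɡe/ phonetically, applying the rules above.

[juːjoːɣe]

/j/ (word-initial) is unaffected → [j].
Rule 4 applies to /u/ (between /j/ and /j/: before a voiced consonant) → [uː].
/j/ — not in any rule's target class → [j].
/o/ (between /j/ and /ɡ/) occurs before a voiced consonant → [oː] by rule 4.
/ɡ/ — between /o/ and /e/, between two vowels — surfaces as [ɣ] (rule 2).
/e/ (word-final) fails the environment for rule 4, so it stays [e].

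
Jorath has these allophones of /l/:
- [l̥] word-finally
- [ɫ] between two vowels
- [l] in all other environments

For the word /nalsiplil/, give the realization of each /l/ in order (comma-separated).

[l], [l], [l̥]

Occurrence 1 (position 3): no conditioning environment matches → elsewhere allophone [l].
Occurrence 2 (position 7): no conditioning environment matches → elsewhere allophone [l].
Occurrence 3 (position 9): word-finally → [l̥].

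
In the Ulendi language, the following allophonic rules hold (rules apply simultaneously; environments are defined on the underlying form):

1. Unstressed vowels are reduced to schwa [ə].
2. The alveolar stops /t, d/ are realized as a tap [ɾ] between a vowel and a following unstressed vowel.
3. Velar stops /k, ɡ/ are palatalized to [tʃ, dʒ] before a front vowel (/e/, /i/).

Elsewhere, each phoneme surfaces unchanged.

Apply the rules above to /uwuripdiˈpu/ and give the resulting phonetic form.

/u/ — word-initial, in an unstressed syllable — surfaces as [ə] (rule 1).
/w/ — not in any rule's target class → [w].
/u/ meets the environment for rule 1 (in an unstressed syllable) → [ə].
/r/ (between /u/ and /i/) is unaffected → [r].
/i/ (between /r/ and /p/) occurs in an unstressed syllable → [ə] by rule 1.
/p/ (between /i/ and /d/): no rule targets it → [p].
/d/ — between /p/ and /i/; rule 2 does not apply here → [d].
/i/ (between /d/ and /p/) occurs in an unstressed syllable → [ə] by rule 1.
/p/ (between /i/ and /u/) is unaffected → [p].
/u/ — word-final; rule 1 does not apply here → [u].

[əwərəpdəˈpu]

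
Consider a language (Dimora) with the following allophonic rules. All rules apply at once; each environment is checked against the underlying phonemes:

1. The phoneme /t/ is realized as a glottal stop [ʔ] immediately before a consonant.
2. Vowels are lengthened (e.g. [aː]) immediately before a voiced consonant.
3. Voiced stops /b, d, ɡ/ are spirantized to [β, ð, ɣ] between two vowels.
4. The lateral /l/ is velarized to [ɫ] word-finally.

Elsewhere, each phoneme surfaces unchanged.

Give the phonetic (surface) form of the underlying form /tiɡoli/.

[tiːɣoːli]

/t/ (word-initial): rule 1 targets it, but not immediately before a consonant → unchanged [t].
/i/ — between /t/ and /ɡ/, before a voiced consonant — surfaces as [iː] (rule 2).
/ɡ/ meets the environment for rule 3 (between two vowels) → [ɣ].
/o/ (between /ɡ/ and /l/) occurs before a voiced consonant → [oː] by rule 2.
/l/ — between /o/ and /i/; rule 4 does not apply here → [l].
/i/ (word-final) fails the environment for rule 2, so it stays [i].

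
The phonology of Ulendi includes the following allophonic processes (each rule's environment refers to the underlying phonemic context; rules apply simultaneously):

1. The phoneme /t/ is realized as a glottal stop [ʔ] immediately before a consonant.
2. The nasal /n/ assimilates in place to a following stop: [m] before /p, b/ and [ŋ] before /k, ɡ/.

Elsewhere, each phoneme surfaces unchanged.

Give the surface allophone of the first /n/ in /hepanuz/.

/n/ (between /a/ and /u/) fails the environment for rule 2, so it stays [n].

[n]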